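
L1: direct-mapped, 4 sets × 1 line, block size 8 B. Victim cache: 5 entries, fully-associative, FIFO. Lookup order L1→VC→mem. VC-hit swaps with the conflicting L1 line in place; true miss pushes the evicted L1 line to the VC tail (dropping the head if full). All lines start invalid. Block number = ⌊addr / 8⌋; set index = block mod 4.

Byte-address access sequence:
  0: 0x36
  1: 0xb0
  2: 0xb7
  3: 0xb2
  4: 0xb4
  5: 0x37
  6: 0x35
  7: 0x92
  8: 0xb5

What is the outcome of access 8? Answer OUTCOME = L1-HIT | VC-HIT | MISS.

0: 0x36 (blk 6, set 2) → MISS  vc=[]
1: 0xb0 (blk 22, set 2) → MISS  vc=[6]
2: 0xb7 (blk 22, set 2) → L1-HIT  vc=[6]
3: 0xb2 (blk 22, set 2) → L1-HIT  vc=[6]
4: 0xb4 (blk 22, set 2) → L1-HIT  vc=[6]
5: 0x37 (blk 6, set 2) → VC-HIT  vc=[22]
6: 0x35 (blk 6, set 2) → L1-HIT  vc=[22]
7: 0x92 (blk 18, set 2) → MISS  vc=[22, 6]
8: 0xb5 (blk 22, set 2) → VC-HIT  vc=[18, 6]

OUTCOME = VC-HIT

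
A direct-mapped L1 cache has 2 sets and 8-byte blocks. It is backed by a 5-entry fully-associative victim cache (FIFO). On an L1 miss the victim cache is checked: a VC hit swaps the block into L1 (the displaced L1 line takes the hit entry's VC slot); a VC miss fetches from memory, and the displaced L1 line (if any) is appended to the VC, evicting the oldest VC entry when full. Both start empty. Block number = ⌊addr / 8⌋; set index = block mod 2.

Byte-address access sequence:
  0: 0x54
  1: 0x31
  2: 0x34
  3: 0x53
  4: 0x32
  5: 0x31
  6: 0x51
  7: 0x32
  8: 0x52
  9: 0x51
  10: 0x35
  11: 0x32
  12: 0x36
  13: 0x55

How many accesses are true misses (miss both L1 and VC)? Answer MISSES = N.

MISSES = 2

  [0] addr=0x54 blk=10 s=0: MISS | VC []
  [1] addr=0x31 blk=6 s=0: MISS | VC [10]
  [2] addr=0x34 blk=6 s=0: L1-HIT | VC [10]
  [3] addr=0x53 blk=10 s=0: VC-HIT | VC [6]
  [4] addr=0x32 blk=6 s=0: VC-HIT | VC [10]
  [5] addr=0x31 blk=6 s=0: L1-HIT | VC [10]
  [6] addr=0x51 blk=10 s=0: VC-HIT | VC [6]
  [7] addr=0x32 blk=6 s=0: VC-HIT | VC [10]
  [8] addr=0x52 blk=10 s=0: VC-HIT | VC [6]
  [9] addr=0x51 blk=10 s=0: L1-HIT | VC [6]
  [10] addr=0x35 blk=6 s=0: VC-HIT | VC [10]
  [11] addr=0x32 blk=6 s=0: L1-HIT | VC [10]
  [12] addr=0x36 blk=6 s=0: L1-HIT | VC [10]
  [13] addr=0x55 blk=10 s=0: VC-HIT | VC [6]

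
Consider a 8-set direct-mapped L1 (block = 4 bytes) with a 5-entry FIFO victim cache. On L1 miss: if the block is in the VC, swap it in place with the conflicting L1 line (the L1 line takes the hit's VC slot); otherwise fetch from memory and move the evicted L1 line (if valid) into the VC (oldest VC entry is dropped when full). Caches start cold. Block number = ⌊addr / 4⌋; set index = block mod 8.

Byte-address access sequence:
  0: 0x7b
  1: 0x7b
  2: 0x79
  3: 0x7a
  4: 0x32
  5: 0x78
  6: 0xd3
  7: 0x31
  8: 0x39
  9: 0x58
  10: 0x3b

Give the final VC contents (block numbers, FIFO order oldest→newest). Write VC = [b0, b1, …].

0: 0x7b (blk 30, set 6) → MISS  vc=[]
1: 0x7b (blk 30, set 6) → L1-HIT  vc=[]
2: 0x79 (blk 30, set 6) → L1-HIT  vc=[]
3: 0x7a (blk 30, set 6) → L1-HIT  vc=[]
4: 0x32 (blk 12, set 4) → MISS  vc=[]
5: 0x78 (blk 30, set 6) → L1-HIT  vc=[]
6: 0xd3 (blk 52, set 4) → MISS  vc=[12]
7: 0x31 (blk 12, set 4) → VC-HIT  vc=[52]
8: 0x39 (blk 14, set 6) → MISS  vc=[52, 30]
9: 0x58 (blk 22, set 6) → MISS  vc=[52, 30, 14]
10: 0x3b (blk 14, set 6) → VC-HIT  vc=[52, 30, 22]

VC = [52, 30, 22]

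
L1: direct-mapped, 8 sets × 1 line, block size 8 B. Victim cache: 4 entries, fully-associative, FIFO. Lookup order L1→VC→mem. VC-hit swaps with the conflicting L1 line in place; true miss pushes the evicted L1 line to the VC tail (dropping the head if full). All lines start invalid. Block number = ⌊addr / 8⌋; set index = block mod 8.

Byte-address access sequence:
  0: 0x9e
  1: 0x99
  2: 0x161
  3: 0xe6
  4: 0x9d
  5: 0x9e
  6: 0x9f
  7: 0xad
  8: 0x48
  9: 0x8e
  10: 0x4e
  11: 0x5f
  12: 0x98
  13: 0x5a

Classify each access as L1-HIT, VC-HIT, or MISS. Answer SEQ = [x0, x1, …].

0: 0x9e (blk 19, set 3) → MISS  vc=[]
1: 0x99 (blk 19, set 3) → L1-HIT  vc=[]
2: 0x161 (blk 44, set 4) → MISS  vc=[]
3: 0xe6 (blk 28, set 4) → MISS  vc=[44]
4: 0x9d (blk 19, set 3) → L1-HIT  vc=[44]
5: 0x9e (blk 19, set 3) → L1-HIT  vc=[44]
6: 0x9f (blk 19, set 3) → L1-HIT  vc=[44]
7: 0xad (blk 21, set 5) → MISS  vc=[44]
8: 0x48 (blk 9, set 1) → MISS  vc=[44]
9: 0x8e (blk 17, set 1) → MISS  vc=[44, 9]
10: 0x4e (blk 9, set 1) → VC-HIT  vc=[44, 17]
11: 0x5f (blk 11, set 3) → MISS  vc=[44, 17, 19]
12: 0x98 (blk 19, set 3) → VC-HIT  vc=[44, 17, 11]
13: 0x5a (blk 11, set 3) → VC-HIT  vc=[44, 17, 19]

SEQ = [MISS, L1-HIT, MISS, MISS, L1-HIT, L1-HIT, L1-HIT, MISS, MISS, MISS, VC-HIT, MISS, VC-HIT, VC-HIT]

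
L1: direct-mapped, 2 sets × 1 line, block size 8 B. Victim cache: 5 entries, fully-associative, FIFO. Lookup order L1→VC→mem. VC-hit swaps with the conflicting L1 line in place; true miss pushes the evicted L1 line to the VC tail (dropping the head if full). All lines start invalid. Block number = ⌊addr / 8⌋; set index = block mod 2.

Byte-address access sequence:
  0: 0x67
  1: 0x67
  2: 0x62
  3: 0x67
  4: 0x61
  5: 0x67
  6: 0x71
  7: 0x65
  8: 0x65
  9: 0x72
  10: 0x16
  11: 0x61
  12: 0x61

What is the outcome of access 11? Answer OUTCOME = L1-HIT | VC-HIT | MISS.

#0 0x67→b12/s0 MISS; vc=[]
#1 0x67→b12/s0 L1-HIT; vc=[]
#2 0x62→b12/s0 L1-HIT; vc=[]
#3 0x67→b12/s0 L1-HIT; vc=[]
#4 0x61→b12/s0 L1-HIT; vc=[]
#5 0x67→b12/s0 L1-HIT; vc=[]
#6 0x71→b14/s0 MISS; vc=[12]
#7 0x65→b12/s0 VC-HIT; vc=[14]
#8 0x65→b12/s0 L1-HIT; vc=[14]
#9 0x72→b14/s0 VC-HIT; vc=[12]
#10 0x16→b2/s0 MISS; vc=[12,14]
#11 0x61→b12/s0 VC-HIT; vc=[2,14]
#12 0x61→b12/s0 L1-HIT; vc=[2,14]

OUTCOME = VC-HIT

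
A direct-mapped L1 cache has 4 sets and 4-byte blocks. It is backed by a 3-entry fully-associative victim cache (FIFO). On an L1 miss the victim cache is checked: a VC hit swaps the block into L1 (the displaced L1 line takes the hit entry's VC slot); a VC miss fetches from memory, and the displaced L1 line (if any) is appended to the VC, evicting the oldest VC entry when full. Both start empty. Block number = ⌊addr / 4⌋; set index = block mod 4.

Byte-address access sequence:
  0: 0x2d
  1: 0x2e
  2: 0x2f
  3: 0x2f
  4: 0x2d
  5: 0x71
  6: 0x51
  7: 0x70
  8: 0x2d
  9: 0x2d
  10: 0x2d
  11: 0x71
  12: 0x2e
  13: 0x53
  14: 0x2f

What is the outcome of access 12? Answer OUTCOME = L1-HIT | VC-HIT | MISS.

  [0] addr=0x2d blk=11 s=3: MISS | VC []
  [1] addr=0x2e blk=11 s=3: L1-HIT | VC []
  [2] addr=0x2f blk=11 s=3: L1-HIT | VC []
  [3] addr=0x2f blk=11 s=3: L1-HIT | VC []
  [4] addr=0x2d blk=11 s=3: L1-HIT | VC []
  [5] addr=0x71 blk=28 s=0: MISS | VC []
  [6] addr=0x51 blk=20 s=0: MISS | VC [28]
  [7] addr=0x70 blk=28 s=0: VC-HIT | VC [20]
  [8] addr=0x2d blk=11 s=3: L1-HIT | VC [20]
  [9] addr=0x2d blk=11 s=3: L1-HIT | VC [20]
  [10] addr=0x2d blk=11 s=3: L1-HIT | VC [20]
  [11] addr=0x71 blk=28 s=0: L1-HIT | VC [20]
  [12] addr=0x2e blk=11 s=3: L1-HIT | VC [20]
  [13] addr=0x53 blk=20 s=0: VC-HIT | VC [28]
  [14] addr=0x2f blk=11 s=3: L1-HIT | VC [28]

OUTCOME = L1-HIT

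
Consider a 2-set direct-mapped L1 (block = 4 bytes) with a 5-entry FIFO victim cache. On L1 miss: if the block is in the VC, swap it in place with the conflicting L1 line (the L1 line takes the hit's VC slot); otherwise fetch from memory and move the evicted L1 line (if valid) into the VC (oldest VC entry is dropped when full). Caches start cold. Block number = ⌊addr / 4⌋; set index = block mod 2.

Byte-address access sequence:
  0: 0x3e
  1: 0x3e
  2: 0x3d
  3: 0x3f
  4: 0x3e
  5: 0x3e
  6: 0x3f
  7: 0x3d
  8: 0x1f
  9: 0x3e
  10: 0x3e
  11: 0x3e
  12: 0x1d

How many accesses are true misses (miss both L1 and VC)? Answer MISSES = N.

MISSES = 2

  [0] addr=0x3e blk=15 s=1: MISS | VC []
  [1] addr=0x3e blk=15 s=1: L1-HIT | VC []
  [2] addr=0x3d blk=15 s=1: L1-HIT | VC []
  [3] addr=0x3f blk=15 s=1: L1-HIT | VC []
  [4] addr=0x3e blk=15 s=1: L1-HIT | VC []
  [5] addr=0x3e blk=15 s=1: L1-HIT | VC []
  [6] addr=0x3f blk=15 s=1: L1-HIT | VC []
  [7] addr=0x3d blk=15 s=1: L1-HIT | VC []
  [8] addr=0x1f blk=7 s=1: MISS | VC [15]
  [9] addr=0x3e blk=15 s=1: VC-HIT | VC [7]
  [10] addr=0x3e blk=15 s=1: L1-HIT | VC [7]
  [11] addr=0x3e blk=15 s=1: L1-HIT | VC [7]
  [12] addr=0x1d blk=7 s=1: VC-HIT | VC [15]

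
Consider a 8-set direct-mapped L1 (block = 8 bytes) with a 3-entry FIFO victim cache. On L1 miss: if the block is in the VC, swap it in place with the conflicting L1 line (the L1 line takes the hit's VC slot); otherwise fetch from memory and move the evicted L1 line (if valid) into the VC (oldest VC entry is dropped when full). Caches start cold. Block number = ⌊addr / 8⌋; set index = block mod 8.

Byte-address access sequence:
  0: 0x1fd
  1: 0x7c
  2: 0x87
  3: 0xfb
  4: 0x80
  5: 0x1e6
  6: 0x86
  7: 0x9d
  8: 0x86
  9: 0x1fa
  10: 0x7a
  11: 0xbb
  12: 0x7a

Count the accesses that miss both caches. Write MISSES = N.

0: 0x1fd (blk 63, set 7) → MISS  vc=[]
1: 0x7c (blk 15, set 7) → MISS  vc=[63]
2: 0x87 (blk 16, set 0) → MISS  vc=[63]
3: 0xfb (blk 31, set 7) → MISS  vc=[63, 15]
4: 0x80 (blk 16, set 0) → L1-HIT  vc=[63, 15]
5: 0x1e6 (blk 60, set 4) → MISS  vc=[63, 15]
6: 0x86 (blk 16, set 0) → L1-HIT  vc=[63, 15]
7: 0x9d (blk 19, set 3) → MISS  vc=[63, 15]
8: 0x86 (blk 16, set 0) → L1-HIT  vc=[63, 15]
9: 0x1fa (blk 63, set 7) → VC-HIT  vc=[31, 15]
10: 0x7a (blk 15, set 7) → VC-HIT  vc=[31, 63]
11: 0xbb (blk 23, set 7) → MISS  vc=[31, 63, 15]
12: 0x7a (blk 15, set 7) → VC-HIT  vc=[31, 63, 23]

MISSES = 7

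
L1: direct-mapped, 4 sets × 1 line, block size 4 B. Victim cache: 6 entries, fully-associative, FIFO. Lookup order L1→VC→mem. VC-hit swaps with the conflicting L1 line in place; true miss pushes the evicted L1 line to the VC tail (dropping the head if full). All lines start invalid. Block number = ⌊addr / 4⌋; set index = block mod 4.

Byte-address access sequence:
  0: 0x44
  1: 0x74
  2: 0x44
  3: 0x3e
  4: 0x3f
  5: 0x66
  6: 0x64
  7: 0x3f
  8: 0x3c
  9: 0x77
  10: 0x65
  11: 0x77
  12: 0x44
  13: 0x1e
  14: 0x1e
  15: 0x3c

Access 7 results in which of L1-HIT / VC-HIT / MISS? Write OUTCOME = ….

OUTCOME = L1-HIT

  [0] addr=0x44 blk=17 s=1: MISS | VC []
  [1] addr=0x74 blk=29 s=1: MISS | VC [17]
  [2] addr=0x44 blk=17 s=1: VC-HIT | VC [29]
  [3] addr=0x3e blk=15 s=3: MISS | VC [29]
  [4] addr=0x3f blk=15 s=3: L1-HIT | VC [29]
  [5] addr=0x66 blk=25 s=1: MISS | VC [29, 17]
  [6] addr=0x64 blk=25 s=1: L1-HIT | VC [29, 17]
  [7] addr=0x3f blk=15 s=3: L1-HIT | VC [29, 17]
  [8] addr=0x3c blk=15 s=3: L1-HIT | VC [29, 17]
  [9] addr=0x77 blk=29 s=1: VC-HIT | VC [25, 17]
  [10] addr=0x65 blk=25 s=1: VC-HIT | VC [29, 17]
  [11] addr=0x77 blk=29 s=1: VC-HIT | VC [25, 17]
  [12] addr=0x44 blk=17 s=1: VC-HIT | VC [25, 29]
  [13] addr=0x1e blk=7 s=3: MISS | VC [25, 29, 15]
  [14] addr=0x1e blk=7 s=3: L1-HIT | VC [25, 29, 15]
  [15] addr=0x3c blk=15 s=3: VC-HIT | VC [25, 29, 7]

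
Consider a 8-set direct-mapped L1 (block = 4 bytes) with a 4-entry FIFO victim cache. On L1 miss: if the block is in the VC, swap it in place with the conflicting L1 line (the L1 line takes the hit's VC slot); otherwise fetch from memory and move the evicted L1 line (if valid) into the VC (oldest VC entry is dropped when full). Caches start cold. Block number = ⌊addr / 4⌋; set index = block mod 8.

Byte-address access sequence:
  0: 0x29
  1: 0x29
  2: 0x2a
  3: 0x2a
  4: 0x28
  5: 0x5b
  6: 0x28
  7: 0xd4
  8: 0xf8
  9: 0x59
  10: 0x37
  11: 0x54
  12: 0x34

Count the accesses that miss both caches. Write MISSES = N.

#0 0x29→b10/s2 MISS; vc=[]
#1 0x29→b10/s2 L1-HIT; vc=[]
#2 0x2a→b10/s2 L1-HIT; vc=[]
#3 0x2a→b10/s2 L1-HIT; vc=[]
#4 0x28→b10/s2 L1-HIT; vc=[]
#5 0x5b→b22/s6 MISS; vc=[]
#6 0x28→b10/s2 L1-HIT; vc=[]
#7 0xd4→b53/s5 MISS; vc=[]
#8 0xf8→b62/s6 MISS; vc=[22]
#9 0x59→b22/s6 VC-HIT; vc=[62]
#10 0x37→b13/s5 MISS; vc=[62,53]
#11 0x54→b21/s5 MISS; vc=[62,53,13]
#12 0x34→b13/s5 VC-HIT; vc=[62,53,21]

MISSES = 6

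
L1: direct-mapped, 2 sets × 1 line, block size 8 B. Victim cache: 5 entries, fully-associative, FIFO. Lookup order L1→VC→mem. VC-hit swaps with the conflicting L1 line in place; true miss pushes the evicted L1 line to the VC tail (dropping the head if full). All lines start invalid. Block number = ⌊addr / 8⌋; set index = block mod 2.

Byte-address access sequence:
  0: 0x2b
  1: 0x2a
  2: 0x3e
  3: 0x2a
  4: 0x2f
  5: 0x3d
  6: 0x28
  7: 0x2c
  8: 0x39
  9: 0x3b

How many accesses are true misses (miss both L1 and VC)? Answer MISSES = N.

0: 0x2b (blk 5, set 1) → MISS  vc=[]
1: 0x2a (blk 5, set 1) → L1-HIT  vc=[]
2: 0x3e (blk 7, set 1) → MISS  vc=[5]
3: 0x2a (blk 5, set 1) → VC-HIT  vc=[7]
4: 0x2f (blk 5, set 1) → L1-HIT  vc=[7]
5: 0x3d (blk 7, set 1) → VC-HIT  vc=[5]
6: 0x28 (blk 5, set 1) → VC-HIT  vc=[7]
7: 0x2c (blk 5, set 1) → L1-HIT  vc=[7]
8: 0x39 (blk 7, set 1) → VC-HIT  vc=[5]
9: 0x3b (blk 7, set 1) → L1-HIT  vc=[5]

MISSES = 2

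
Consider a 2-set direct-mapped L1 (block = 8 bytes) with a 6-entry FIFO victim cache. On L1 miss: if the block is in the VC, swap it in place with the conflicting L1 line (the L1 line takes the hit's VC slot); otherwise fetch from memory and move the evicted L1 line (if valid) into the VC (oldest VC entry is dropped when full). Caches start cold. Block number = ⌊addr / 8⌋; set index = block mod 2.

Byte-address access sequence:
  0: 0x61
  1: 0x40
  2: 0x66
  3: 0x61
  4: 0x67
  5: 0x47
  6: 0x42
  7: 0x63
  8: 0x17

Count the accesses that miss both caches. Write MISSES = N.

MISSES = 3

0: 0x61 (blk 12, set 0) → MISS  vc=[]
1: 0x40 (blk 8, set 0) → MISS  vc=[12]
2: 0x66 (blk 12, set 0) → VC-HIT  vc=[8]
3: 0x61 (blk 12, set 0) → L1-HIT  vc=[8]
4: 0x67 (blk 12, set 0) → L1-HIT  vc=[8]
5: 0x47 (blk 8, set 0) → VC-HIT  vc=[12]
6: 0x42 (blk 8, set 0) → L1-HIT  vc=[12]
7: 0x63 (blk 12, set 0) → VC-HIT  vc=[8]
8: 0x17 (blk 2, set 0) → MISS  vc=[8, 12]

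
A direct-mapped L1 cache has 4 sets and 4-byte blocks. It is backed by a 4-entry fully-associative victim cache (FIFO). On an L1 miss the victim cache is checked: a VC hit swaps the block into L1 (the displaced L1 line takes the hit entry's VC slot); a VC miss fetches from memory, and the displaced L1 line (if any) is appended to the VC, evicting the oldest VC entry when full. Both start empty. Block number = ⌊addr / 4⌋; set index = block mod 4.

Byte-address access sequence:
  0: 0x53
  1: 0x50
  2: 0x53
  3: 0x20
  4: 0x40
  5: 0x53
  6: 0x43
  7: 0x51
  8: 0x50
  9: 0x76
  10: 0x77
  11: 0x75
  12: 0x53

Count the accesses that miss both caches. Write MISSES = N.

MISSES = 4

0: 0x53 (blk 20, set 0) → MISS  vc=[]
1: 0x50 (blk 20, set 0) → L1-HIT  vc=[]
2: 0x53 (blk 20, set 0) → L1-HIT  vc=[]
3: 0x20 (blk 8, set 0) → MISS  vc=[20]
4: 0x40 (blk 16, set 0) → MISS  vc=[20, 8]
5: 0x53 (blk 20, set 0) → VC-HIT  vc=[16, 8]
6: 0x43 (blk 16, set 0) → VC-HIT  vc=[20, 8]
7: 0x51 (blk 20, set 0) → VC-HIT  vc=[16, 8]
8: 0x50 (blk 20, set 0) → L1-HIT  vc=[16, 8]
9: 0x76 (blk 29, set 1) → MISS  vc=[16, 8]
10: 0x77 (blk 29, set 1) → L1-HIT  vc=[16, 8]
11: 0x75 (blk 29, set 1) → L1-HIT  vc=[16, 8]
12: 0x53 (blk 20, set 0) → L1-HIT  vc=[16, 8]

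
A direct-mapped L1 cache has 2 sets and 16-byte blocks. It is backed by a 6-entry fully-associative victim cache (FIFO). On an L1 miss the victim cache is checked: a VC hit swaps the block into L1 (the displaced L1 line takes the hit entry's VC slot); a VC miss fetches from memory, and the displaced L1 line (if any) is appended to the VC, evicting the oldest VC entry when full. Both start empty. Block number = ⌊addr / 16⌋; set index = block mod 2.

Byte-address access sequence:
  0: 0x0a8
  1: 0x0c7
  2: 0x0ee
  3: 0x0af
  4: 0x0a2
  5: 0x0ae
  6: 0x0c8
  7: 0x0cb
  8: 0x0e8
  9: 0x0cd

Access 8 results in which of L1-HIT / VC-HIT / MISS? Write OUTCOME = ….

  [0] addr=0xa8 blk=10 s=0: MISS | VC []
  [1] addr=0xc7 blk=12 s=0: MISS | VC [10]
  [2] addr=0xee blk=14 s=0: MISS | VC [10, 12]
  [3] addr=0xaf blk=10 s=0: VC-HIT | VC [14, 12]
  [4] addr=0xa2 blk=10 s=0: L1-HIT | VC [14, 12]
  [5] addr=0xae blk=10 s=0: L1-HIT | VC [14, 12]
  [6] addr=0xc8 blk=12 s=0: VC-HIT | VC [14, 10]
  [7] addr=0xcb blk=12 s=0: L1-HIT | VC [14, 10]
  [8] addr=0xe8 blk=14 s=0: VC-HIT | VC [12, 10]
  [9] addr=0xcd blk=12 s=0: VC-HIT | VC [14, 10]

OUTCOME = VC-HIT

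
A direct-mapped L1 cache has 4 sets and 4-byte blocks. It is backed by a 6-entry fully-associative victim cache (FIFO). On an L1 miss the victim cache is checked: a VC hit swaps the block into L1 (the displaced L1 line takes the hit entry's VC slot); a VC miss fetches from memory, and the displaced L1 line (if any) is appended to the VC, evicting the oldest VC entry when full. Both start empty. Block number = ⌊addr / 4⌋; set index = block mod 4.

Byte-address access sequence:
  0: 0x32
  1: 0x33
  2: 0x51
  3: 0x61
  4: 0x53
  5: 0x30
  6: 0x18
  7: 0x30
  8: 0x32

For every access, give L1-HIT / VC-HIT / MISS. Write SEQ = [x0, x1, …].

0: 0x32 (blk 12, set 0) → MISS  vc=[]
1: 0x33 (blk 12, set 0) → L1-HIT  vc=[]
2: 0x51 (blk 20, set 0) → MISS  vc=[12]
3: 0x61 (blk 24, set 0) → MISS  vc=[12, 20]
4: 0x53 (blk 20, set 0) → VC-HIT  vc=[12, 24]
5: 0x30 (blk 12, set 0) → VC-HIT  vc=[20, 24]
6: 0x18 (blk 6, set 2) → MISS  vc=[20, 24]
7: 0x30 (blk 12, set 0) → L1-HIT  vc=[20, 24]
8: 0x32 (blk 12, set 0) → L1-HIT  vc=[20, 24]

SEQ = [MISS, L1-HIT, MISS, MISS, VC-HIT, VC-HIT, MISS, L1-HIT, L1-HIT]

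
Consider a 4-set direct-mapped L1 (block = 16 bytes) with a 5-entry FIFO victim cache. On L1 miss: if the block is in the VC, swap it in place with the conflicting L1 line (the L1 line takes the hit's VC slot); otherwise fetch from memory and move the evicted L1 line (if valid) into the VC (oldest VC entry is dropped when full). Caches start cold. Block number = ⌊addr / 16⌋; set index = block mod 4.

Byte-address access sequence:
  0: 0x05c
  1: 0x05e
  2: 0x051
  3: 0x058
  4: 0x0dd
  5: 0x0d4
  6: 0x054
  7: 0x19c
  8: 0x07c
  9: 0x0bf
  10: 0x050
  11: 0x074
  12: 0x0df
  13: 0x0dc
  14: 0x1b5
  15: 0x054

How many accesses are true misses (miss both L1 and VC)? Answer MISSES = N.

MISSES = 6

  [0] addr=0x5c blk=5 s=1: MISS | VC []
  [1] addr=0x5e blk=5 s=1: L1-HIT | VC []
  [2] addr=0x51 blk=5 s=1: L1-HIT | VC []
  [3] addr=0x58 blk=5 s=1: L1-HIT | VC []
  [4] addr=0xdd blk=13 s=1: MISS | VC [5]
  [5] addr=0xd4 blk=13 s=1: L1-HIT | VC [5]
  [6] addr=0x54 blk=5 s=1: VC-HIT | VC [13]
  [7] addr=0x19c blk=25 s=1: MISS | VC [13, 5]
  [8] addr=0x7c blk=7 s=3: MISS | VC [13, 5]
  [9] addr=0xbf blk=11 s=3: MISS | VC [13, 5, 7]
  [10] addr=0x50 blk=5 s=1: VC-HIT | VC [13, 25, 7]
  [11] addr=0x74 blk=7 s=3: VC-HIT | VC [13, 25, 11]
  [12] addr=0xdf blk=13 s=1: VC-HIT | VC [5, 25, 11]
  [13] addr=0xdc blk=13 s=1: L1-HIT | VC [5, 25, 11]
  [14] addr=0x1b5 blk=27 s=3: MISS | VC [5, 25, 11, 7]
  [15] addr=0x54 blk=5 s=1: VC-HIT | VC [13, 25, 11, 7]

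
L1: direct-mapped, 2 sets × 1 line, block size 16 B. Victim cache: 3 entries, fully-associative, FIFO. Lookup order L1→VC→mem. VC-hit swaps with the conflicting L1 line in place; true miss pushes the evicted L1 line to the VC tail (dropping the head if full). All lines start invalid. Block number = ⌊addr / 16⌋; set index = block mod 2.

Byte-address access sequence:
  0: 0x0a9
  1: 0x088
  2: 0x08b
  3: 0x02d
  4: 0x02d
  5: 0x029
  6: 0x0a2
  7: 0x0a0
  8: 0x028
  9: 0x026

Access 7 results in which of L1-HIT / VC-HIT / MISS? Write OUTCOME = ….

0: 0xa9 (blk 10, set 0) → MISS  vc=[]
1: 0x88 (blk 8, set 0) → MISS  vc=[10]
2: 0x8b (blk 8, set 0) → L1-HIT  vc=[10]
3: 0x2d (blk 2, set 0) → MISS  vc=[10, 8]
4: 0x2d (blk 2, set 0) → L1-HIT  vc=[10, 8]
5: 0x29 (blk 2, set 0) → L1-HIT  vc=[10, 8]
6: 0xa2 (blk 10, set 0) → VC-HIT  vc=[2, 8]
7: 0xa0 (blk 10, set 0) → L1-HIT  vc=[2, 8]
8: 0x28 (blk 2, set 0) → VC-HIT  vc=[10, 8]
9: 0x26 (blk 2, set 0) → L1-HIT  vc=[10, 8]

OUTCOME = L1-HIT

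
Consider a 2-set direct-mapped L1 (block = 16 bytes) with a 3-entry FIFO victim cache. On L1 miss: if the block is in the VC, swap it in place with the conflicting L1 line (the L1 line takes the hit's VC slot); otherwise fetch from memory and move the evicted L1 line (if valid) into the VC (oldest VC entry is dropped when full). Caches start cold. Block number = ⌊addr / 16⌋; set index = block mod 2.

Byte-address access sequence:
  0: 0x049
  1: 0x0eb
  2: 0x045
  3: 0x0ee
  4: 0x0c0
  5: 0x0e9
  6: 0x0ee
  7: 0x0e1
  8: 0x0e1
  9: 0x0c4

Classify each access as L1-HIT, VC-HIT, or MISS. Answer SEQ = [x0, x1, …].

  [0] addr=0x49 blk=4 s=0: MISS | VC []
  [1] addr=0xeb blk=14 s=0: MISS | VC [4]
  [2] addr=0x45 blk=4 s=0: VC-HIT | VC [14]
  [3] addr=0xee blk=14 s=0: VC-HIT | VC [4]
  [4] addr=0xc0 blk=12 s=0: MISS | VC [4, 14]
  [5] addr=0xe9 blk=14 s=0: VC-HIT | VC [4, 12]
  [6] addr=0xee blk=14 s=0: L1-HIT | VC [4, 12]
  [7] addr=0xe1 blk=14 s=0: L1-HIT | VC [4, 12]
  [8] addr=0xe1 blk=14 s=0: L1-HIT | VC [4, 12]
  [9] addr=0xc4 blk=12 s=0: VC-HIT | VC [4, 14]

SEQ = [MISS, MISS, VC-HIT, VC-HIT, MISS, VC-HIT, L1-HIT, L1-HIT, L1-HIT, VC-HIT]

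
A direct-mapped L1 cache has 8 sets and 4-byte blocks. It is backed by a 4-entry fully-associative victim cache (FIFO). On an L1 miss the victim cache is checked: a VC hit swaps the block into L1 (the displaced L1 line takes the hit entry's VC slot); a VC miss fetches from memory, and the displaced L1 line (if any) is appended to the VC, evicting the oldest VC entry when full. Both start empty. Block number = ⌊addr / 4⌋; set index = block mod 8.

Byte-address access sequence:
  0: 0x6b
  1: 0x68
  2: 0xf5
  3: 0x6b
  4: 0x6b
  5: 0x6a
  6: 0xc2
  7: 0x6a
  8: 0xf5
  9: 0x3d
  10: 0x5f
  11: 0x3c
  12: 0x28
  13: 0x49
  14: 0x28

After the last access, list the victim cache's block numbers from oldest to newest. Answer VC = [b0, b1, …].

#0 0x6b→b26/s2 MISS; vc=[]
#1 0x68→b26/s2 L1-HIT; vc=[]
#2 0xf5→b61/s5 MISS; vc=[]
#3 0x6b→b26/s2 L1-HIT; vc=[]
#4 0x6b→b26/s2 L1-HIT; vc=[]
#5 0x6a→b26/s2 L1-HIT; vc=[]
#6 0xc2→b48/s0 MISS; vc=[]
#7 0x6a→b26/s2 L1-HIT; vc=[]
#8 0xf5→b61/s5 L1-HIT; vc=[]
#9 0x3d→b15/s7 MISS; vc=[]
#10 0x5f→b23/s7 MISS; vc=[15]
#11 0x3c→b15/s7 VC-HIT; vc=[23]
#12 0x28→b10/s2 MISS; vc=[23,26]
#13 0x49→b18/s2 MISS; vc=[23,26,10]
#14 0x28→b10/s2 VC-HIT; vc=[23,26,18]

VC = [23, 26, 18]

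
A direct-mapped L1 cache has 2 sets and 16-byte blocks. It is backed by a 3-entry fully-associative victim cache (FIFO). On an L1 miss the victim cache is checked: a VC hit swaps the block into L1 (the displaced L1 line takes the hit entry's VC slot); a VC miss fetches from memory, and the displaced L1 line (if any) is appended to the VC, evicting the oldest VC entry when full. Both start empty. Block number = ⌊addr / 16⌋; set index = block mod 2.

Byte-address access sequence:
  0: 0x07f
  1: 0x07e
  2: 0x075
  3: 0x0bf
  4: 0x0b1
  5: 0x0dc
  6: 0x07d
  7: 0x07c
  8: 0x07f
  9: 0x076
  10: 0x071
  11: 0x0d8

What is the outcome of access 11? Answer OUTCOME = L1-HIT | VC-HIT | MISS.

OUTCOME = VC-HIT

  [0] addr=0x7f blk=7 s=1: MISS | VC []
  [1] addr=0x7e blk=7 s=1: L1-HIT | VC []
  [2] addr=0x75 blk=7 s=1: L1-HIT | VC []
  [3] addr=0xbf blk=11 s=1: MISS | VC [7]
  [4] addr=0xb1 blk=11 s=1: L1-HIT | VC [7]
  [5] addr=0xdc blk=13 s=1: MISS | VC [7, 11]
  [6] addr=0x7d blk=7 s=1: VC-HIT | VC [13, 11]
  [7] addr=0x7c blk=7 s=1: L1-HIT | VC [13, 11]
  [8] addr=0x7f blk=7 s=1: L1-HIT | VC [13, 11]
  [9] addr=0x76 blk=7 s=1: L1-HIT | VC [13, 11]
  [10] addr=0x71 blk=7 s=1: L1-HIT | VC [13, 11]
  [11] addr=0xd8 blk=13 s=1: VC-HIT | VC [7, 11]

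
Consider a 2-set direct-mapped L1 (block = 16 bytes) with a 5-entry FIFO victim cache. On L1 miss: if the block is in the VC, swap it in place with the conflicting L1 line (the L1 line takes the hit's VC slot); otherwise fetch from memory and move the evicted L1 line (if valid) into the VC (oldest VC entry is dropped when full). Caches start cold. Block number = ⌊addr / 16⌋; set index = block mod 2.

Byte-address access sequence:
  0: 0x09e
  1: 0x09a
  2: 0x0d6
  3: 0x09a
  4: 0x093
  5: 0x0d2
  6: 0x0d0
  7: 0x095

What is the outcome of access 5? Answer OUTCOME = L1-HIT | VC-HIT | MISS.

  [0] addr=0x9e blk=9 s=1: MISS | VC []
  [1] addr=0x9a blk=9 s=1: L1-HIT | VC []
  [2] addr=0xd6 blk=13 s=1: MISS | VC [9]
  [3] addr=0x9a blk=9 s=1: VC-HIT | VC [13]
  [4] addr=0x93 blk=9 s=1: L1-HIT | VC [13]
  [5] addr=0xd2 blk=13 s=1: VC-HIT | VC [9]
  [6] addr=0xd0 blk=13 s=1: L1-HIT | VC [9]
  [7] addr=0x95 blk=9 s=1: VC-HIT | VC [13]

OUTCOME = VC-HIT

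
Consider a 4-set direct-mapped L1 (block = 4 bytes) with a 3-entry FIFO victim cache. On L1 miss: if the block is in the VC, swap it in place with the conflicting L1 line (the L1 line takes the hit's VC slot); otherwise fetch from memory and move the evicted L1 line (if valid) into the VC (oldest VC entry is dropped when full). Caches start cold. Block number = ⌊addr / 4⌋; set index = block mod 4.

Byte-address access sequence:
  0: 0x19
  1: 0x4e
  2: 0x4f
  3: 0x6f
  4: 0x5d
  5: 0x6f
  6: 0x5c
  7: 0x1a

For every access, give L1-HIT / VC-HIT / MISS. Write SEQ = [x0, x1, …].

0: 0x19 (blk 6, set 2) → MISS  vc=[]
1: 0x4e (blk 19, set 3) → MISS  vc=[]
2: 0x4f (blk 19, set 3) → L1-HIT  vc=[]
3: 0x6f (blk 27, set 3) → MISS  vc=[19]
4: 0x5d (blk 23, set 3) → MISS  vc=[19, 27]
5: 0x6f (blk 27, set 3) → VC-HIT  vc=[19, 23]
6: 0x5c (blk 23, set 3) → VC-HIT  vc=[19, 27]
7: 0x1a (blk 6, set 2) → L1-HIT  vc=[19, 27]

SEQ = [MISS, MISS, L1-HIT, MISS, MISS, VC-HIT, VC-HIT, L1-HIT]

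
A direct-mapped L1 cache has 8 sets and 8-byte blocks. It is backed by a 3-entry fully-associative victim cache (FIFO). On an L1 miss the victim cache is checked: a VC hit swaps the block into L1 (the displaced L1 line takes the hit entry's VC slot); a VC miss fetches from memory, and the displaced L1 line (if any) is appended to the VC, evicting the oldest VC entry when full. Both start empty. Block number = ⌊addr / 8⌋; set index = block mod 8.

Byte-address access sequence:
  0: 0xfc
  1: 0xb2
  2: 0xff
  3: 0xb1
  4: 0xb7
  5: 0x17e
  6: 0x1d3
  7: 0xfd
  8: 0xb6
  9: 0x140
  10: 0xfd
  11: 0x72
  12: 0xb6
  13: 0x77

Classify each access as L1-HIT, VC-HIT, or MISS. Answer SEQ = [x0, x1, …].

SEQ = [MISS, MISS, L1-HIT, L1-HIT, L1-HIT, MISS, MISS, VC-HIT, L1-HIT, MISS, L1-HIT, MISS, VC-HIT, VC-HIT]

  [0] addr=0xfc blk=31 s=7: MISS | VC []
  [1] addr=0xb2 blk=22 s=6: MISS | VC []
  [2] addr=0xff blk=31 s=7: L1-HIT | VC []
  [3] addr=0xb1 blk=22 s=6: L1-HIT | VC []
  [4] addr=0xb7 blk=22 s=6: L1-HIT | VC []
  [5] addr=0x17e blk=47 s=7: MISS | VC [31]
  [6] addr=0x1d3 blk=58 s=2: MISS | VC [31]
  [7] addr=0xfd blk=31 s=7: VC-HIT | VC [47]
  [8] addr=0xb6 blk=22 s=6: L1-HIT | VC [47]
  [9] addr=0x140 blk=40 s=0: MISS | VC [47]
  [10] addr=0xfd blk=31 s=7: L1-HIT | VC [47]
  [11] addr=0x72 blk=14 s=6: MISS | VC [47, 22]
  [12] addr=0xb6 blk=22 s=6: VC-HIT | VC [47, 14]
  [13] addr=0x77 blk=14 s=6: VC-HIT | VC [47, 22]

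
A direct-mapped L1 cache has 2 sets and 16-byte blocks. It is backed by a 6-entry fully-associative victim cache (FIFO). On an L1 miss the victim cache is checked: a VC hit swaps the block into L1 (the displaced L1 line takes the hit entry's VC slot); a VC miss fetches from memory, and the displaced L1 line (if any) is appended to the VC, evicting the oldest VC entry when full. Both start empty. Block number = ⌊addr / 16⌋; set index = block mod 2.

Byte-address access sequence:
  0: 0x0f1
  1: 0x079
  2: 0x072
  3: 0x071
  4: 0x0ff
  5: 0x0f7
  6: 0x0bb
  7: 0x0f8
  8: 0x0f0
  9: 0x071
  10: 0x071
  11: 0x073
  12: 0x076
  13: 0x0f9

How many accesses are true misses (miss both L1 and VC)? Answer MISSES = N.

MISSES = 3

  [0] addr=0xf1 blk=15 s=1: MISS | VC []
  [1] addr=0x79 blk=7 s=1: MISS | VC [15]
  [2] addr=0x72 blk=7 s=1: L1-HIT | VC [15]
  [3] addr=0x71 blk=7 s=1: L1-HIT | VC [15]
  [4] addr=0xff blk=15 s=1: VC-HIT | VC [7]
  [5] addr=0xf7 blk=15 s=1: L1-HIT | VC [7]
  [6] addr=0xbb blk=11 s=1: MISS | VC [7, 15]
  [7] addr=0xf8 blk=15 s=1: VC-HIT | VC [7, 11]
  [8] addr=0xf0 blk=15 s=1: L1-HIT | VC [7, 11]
  [9] addr=0x71 blk=7 s=1: VC-HIT | VC [15, 11]
  [10] addr=0x71 blk=7 s=1: L1-HIT | VC [15, 11]
  [11] addr=0x73 blk=7 s=1: L1-HIT | VC [15, 11]
  [12] addr=0x76 blk=7 s=1: L1-HIT | VC [15, 11]
  [13] addr=0xf9 blk=15 s=1: VC-HIT | VC [7, 11]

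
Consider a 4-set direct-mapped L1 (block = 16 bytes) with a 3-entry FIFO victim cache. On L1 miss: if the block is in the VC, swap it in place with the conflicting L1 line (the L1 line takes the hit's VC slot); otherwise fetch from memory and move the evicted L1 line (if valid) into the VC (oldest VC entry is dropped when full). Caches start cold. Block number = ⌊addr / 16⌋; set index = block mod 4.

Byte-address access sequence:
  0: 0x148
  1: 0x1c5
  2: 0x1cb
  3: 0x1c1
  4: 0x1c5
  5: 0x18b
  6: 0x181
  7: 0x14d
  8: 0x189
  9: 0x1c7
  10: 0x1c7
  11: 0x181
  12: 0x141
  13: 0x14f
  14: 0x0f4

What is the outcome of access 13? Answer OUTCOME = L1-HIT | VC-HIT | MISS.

  [0] addr=0x148 blk=20 s=0: MISS | VC []
  [1] addr=0x1c5 blk=28 s=0: MISS | VC [20]
  [2] addr=0x1cb blk=28 s=0: L1-HIT | VC [20]
  [3] addr=0x1c1 blk=28 s=0: L1-HIT | VC [20]
  [4] addr=0x1c5 blk=28 s=0: L1-HIT | VC [20]
  [5] addr=0x18b blk=24 s=0: MISS | VC [20, 28]
  [6] addr=0x181 blk=24 s=0: L1-HIT | VC [20, 28]
  [7] addr=0x14d blk=20 s=0: VC-HIT | VC [24, 28]
  [8] addr=0x189 blk=24 s=0: VC-HIT | VC [20, 28]
  [9] addr=0x1c7 blk=28 s=0: VC-HIT | VC [20, 24]
  [10] addr=0x1c7 blk=28 s=0: L1-HIT | VC [20, 24]
  [11] addr=0x181 blk=24 s=0: VC-HIT | VC [20, 28]
  [12] addr=0x141 blk=20 s=0: VC-HIT | VC [24, 28]
  [13] addr=0x14f blk=20 s=0: L1-HIT | VC [24, 28]
  [14] addr=0xf4 blk=15 s=3: MISS | VC [24, 28]

OUTCOME = L1-HIT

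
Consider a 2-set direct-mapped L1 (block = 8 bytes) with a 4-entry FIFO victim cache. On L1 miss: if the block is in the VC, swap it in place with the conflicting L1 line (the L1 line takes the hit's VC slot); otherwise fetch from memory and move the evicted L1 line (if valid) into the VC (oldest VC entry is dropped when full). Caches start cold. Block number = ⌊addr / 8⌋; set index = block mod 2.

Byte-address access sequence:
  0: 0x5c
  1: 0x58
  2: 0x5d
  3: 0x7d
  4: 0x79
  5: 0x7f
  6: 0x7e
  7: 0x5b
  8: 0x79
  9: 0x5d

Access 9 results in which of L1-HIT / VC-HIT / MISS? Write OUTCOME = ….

0: 0x5c (blk 11, set 1) → MISS  vc=[]
1: 0x58 (blk 11, set 1) → L1-HIT  vc=[]
2: 0x5d (blk 11, set 1) → L1-HIT  vc=[]
3: 0x7d (blk 15, set 1) → MISS  vc=[11]
4: 0x79 (blk 15, set 1) → L1-HIT  vc=[11]
5: 0x7f (blk 15, set 1) → L1-HIT  vc=[11]
6: 0x7e (blk 15, set 1) → L1-HIT  vc=[11]
7: 0x5b (blk 11, set 1) → VC-HIT  vc=[15]
8: 0x79 (blk 15, set 1) → VC-HIT  vc=[11]
9: 0x5d (blk 11, set 1) → VC-HIT  vc=[15]

OUTCOME = VC-HIT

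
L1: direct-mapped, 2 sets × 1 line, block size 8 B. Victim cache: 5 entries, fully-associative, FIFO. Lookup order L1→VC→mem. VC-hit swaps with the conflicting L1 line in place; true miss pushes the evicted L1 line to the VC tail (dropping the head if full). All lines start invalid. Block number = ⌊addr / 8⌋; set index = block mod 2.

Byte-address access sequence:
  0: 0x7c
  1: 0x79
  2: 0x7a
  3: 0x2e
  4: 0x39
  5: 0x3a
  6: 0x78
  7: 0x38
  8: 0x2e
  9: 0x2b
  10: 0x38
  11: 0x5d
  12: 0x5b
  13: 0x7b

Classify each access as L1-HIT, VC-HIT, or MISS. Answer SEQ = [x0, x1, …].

0: 0x7c (blk 15, set 1) → MISS  vc=[]
1: 0x79 (blk 15, set 1) → L1-HIT  vc=[]
2: 0x7a (blk 15, set 1) → L1-HIT  vc=[]
3: 0x2e (blk 5, set 1) → MISS  vc=[15]
4: 0x39 (blk 7, set 1) → MISS  vc=[15, 5]
5: 0x3a (blk 7, set 1) → L1-HIT  vc=[15, 5]
6: 0x78 (blk 15, set 1) → VC-HIT  vc=[7, 5]
7: 0x38 (blk 7, set 1) → VC-HIT  vc=[15, 5]
8: 0x2e (blk 5, set 1) → VC-HIT  vc=[15, 7]
9: 0x2b (blk 5, set 1) → L1-HIT  vc=[15, 7]
10: 0x38 (blk 7, set 1) → VC-HIT  vc=[15, 5]
11: 0x5d (blk 11, set 1) → MISS  vc=[15, 5, 7]
12: 0x5b (blk 11, set 1) → L1-HIT  vc=[15, 5, 7]
13: 0x7b (blk 15, set 1) → VC-HIT  vc=[11, 5, 7]

SEQ = [MISS, L1-HIT, L1-HIT, MISS, MISS, L1-HIT, VC-HIT, VC-HIT, VC-HIT, L1-HIT, VC-HIT, MISS, L1-HIT, VC-HIT]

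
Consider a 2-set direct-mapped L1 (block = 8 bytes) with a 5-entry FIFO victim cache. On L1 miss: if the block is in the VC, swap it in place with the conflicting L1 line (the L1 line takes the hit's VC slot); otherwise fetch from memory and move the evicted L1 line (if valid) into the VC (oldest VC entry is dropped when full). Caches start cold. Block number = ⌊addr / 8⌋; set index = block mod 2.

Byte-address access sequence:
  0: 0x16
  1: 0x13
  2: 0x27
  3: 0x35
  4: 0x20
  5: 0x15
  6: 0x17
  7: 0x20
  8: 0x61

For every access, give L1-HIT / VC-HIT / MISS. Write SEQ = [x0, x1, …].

0: 0x16 (blk 2, set 0) → MISS  vc=[]
1: 0x13 (blk 2, set 0) → L1-HIT  vc=[]
2: 0x27 (blk 4, set 0) → MISS  vc=[2]
3: 0x35 (blk 6, set 0) → MISS  vc=[2, 4]
4: 0x20 (blk 4, set 0) → VC-HIT  vc=[2, 6]
5: 0x15 (blk 2, set 0) → VC-HIT  vc=[4, 6]
6: 0x17 (blk 2, set 0) → L1-HIT  vc=[4, 6]
7: 0x20 (blk 4, set 0) → VC-HIT  vc=[2, 6]
8: 0x61 (blk 12, set 0) → MISS  vc=[2, 6, 4]

SEQ = [MISS, L1-HIT, MISS, MISS, VC-HIT, VC-HIT, L1-HIT, VC-HIT, MISS]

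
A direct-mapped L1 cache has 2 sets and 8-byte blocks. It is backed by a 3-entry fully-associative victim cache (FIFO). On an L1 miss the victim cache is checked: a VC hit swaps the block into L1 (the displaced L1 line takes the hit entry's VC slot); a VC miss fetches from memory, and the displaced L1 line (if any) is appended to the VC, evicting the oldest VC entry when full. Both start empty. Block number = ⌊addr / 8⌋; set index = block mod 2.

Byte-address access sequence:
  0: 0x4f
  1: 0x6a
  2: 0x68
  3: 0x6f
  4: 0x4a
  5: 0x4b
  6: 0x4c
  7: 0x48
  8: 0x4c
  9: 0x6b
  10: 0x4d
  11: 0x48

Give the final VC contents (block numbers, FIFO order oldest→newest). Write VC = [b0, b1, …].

VC = [13]

0: 0x4f (blk 9, set 1) → MISS  vc=[]
1: 0x6a (blk 13, set 1) → MISS  vc=[9]
2: 0x68 (blk 13, set 1) → L1-HIT  vc=[9]
3: 0x6f (blk 13, set 1) → L1-HIT  vc=[9]
4: 0x4a (blk 9, set 1) → VC-HIT  vc=[13]
5: 0x4b (blk 9, set 1) → L1-HIT  vc=[13]
6: 0x4c (blk 9, set 1) → L1-HIT  vc=[13]
7: 0x48 (blk 9, set 1) → L1-HIT  vc=[13]
8: 0x4c (blk 9, set 1) → L1-HIT  vc=[13]
9: 0x6b (blk 13, set 1) → VC-HIT  vc=[9]
10: 0x4d (blk 9, set 1) → VC-HIT  vc=[13]
11: 0x48 (blk 9, set 1) → L1-HIT  vc=[13]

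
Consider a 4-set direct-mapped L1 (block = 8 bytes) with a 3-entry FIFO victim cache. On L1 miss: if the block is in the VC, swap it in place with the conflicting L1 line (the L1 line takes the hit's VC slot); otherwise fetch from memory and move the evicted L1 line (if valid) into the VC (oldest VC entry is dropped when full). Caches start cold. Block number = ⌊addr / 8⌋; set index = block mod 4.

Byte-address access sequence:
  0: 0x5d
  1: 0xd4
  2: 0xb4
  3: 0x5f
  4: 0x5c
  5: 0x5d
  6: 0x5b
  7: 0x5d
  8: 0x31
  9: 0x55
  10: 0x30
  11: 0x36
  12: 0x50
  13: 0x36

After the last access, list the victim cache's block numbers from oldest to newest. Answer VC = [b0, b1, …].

VC = [26, 22, 10]

#0 0x5d→b11/s3 MISS; vc=[]
#1 0xd4→b26/s2 MISS; vc=[]
#2 0xb4→b22/s2 MISS; vc=[26]
#3 0x5f→b11/s3 L1-HIT; vc=[26]
#4 0x5c→b11/s3 L1-HIT; vc=[26]
#5 0x5d→b11/s3 L1-HIT; vc=[26]
#6 0x5b→b11/s3 L1-HIT; vc=[26]
#7 0x5d→b11/s3 L1-HIT; vc=[26]
#8 0x31→b6/s2 MISS; vc=[26,22]
#9 0x55→b10/s2 MISS; vc=[26,22,6]
#10 0x30→b6/s2 VC-HIT; vc=[26,22,10]
#11 0x36→b6/s2 L1-HIT; vc=[26,22,10]
#12 0x50→b10/s2 VC-HIT; vc=[26,22,6]
#13 0x36→b6/s2 VC-HIT; vc=[26,22,10]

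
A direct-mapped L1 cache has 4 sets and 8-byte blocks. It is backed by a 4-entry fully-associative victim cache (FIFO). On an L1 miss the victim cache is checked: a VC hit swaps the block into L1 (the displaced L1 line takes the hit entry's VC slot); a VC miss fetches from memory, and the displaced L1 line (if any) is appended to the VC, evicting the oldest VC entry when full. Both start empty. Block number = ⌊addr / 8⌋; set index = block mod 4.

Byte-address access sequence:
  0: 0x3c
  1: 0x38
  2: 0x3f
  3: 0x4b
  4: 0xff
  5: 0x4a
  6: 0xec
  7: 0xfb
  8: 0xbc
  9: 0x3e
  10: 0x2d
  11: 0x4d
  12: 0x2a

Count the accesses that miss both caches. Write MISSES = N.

#0 0x3c→b7/s3 MISS; vc=[]
#1 0x38→b7/s3 L1-HIT; vc=[]
#2 0x3f→b7/s3 L1-HIT; vc=[]
#3 0x4b→b9/s1 MISS; vc=[]
#4 0xff→b31/s3 MISS; vc=[7]
#5 0x4a→b9/s1 L1-HIT; vc=[7]
#6 0xec→b29/s1 MISS; vc=[7,9]
#7 0xfb→b31/s3 L1-HIT; vc=[7,9]
#8 0xbc→b23/s3 MISS; vc=[7,9,31]
#9 0x3e→b7/s3 VC-HIT; vc=[23,9,31]
#10 0x2d→b5/s1 MISS; vc=[23,9,31,29]
#11 0x4d→b9/s1 VC-HIT; vc=[23,5,31,29]
#12 0x2a→b5/s1 VC-HIT; vc=[23,9,31,29]

MISSES = 6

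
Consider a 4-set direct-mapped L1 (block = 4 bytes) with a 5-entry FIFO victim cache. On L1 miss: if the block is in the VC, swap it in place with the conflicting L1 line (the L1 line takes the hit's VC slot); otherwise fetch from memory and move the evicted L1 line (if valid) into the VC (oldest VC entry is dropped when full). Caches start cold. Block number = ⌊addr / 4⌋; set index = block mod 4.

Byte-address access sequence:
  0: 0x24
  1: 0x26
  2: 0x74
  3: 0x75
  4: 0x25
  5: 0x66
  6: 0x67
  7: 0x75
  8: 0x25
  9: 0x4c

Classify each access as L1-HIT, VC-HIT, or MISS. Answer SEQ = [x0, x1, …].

SEQ = [MISS, L1-HIT, MISS, L1-HIT, VC-HIT, MISS, L1-HIT, VC-HIT, VC-HIT, MISS]

  [0] addr=0x24 blk=9 s=1: MISS | VC []
  [1] addr=0x26 blk=9 s=1: L1-HIT | VC []
  [2] addr=0x74 blk=29 s=1: MISS | VC [9]
  [3] addr=0x75 blk=29 s=1: L1-HIT | VC [9]
  [4] addr=0x25 blk=9 s=1: VC-HIT | VC [29]
  [5] addr=0x66 blk=25 s=1: MISS | VC [29, 9]
  [6] addr=0x67 blk=25 s=1: L1-HIT | VC [29, 9]
  [7] addr=0x75 blk=29 s=1: VC-HIT | VC [25, 9]
  [8] addr=0x25 blk=9 s=1: VC-HIT | VC [25, 29]
  [9] addr=0x4c blk=19 s=3: MISS | VC [25, 29]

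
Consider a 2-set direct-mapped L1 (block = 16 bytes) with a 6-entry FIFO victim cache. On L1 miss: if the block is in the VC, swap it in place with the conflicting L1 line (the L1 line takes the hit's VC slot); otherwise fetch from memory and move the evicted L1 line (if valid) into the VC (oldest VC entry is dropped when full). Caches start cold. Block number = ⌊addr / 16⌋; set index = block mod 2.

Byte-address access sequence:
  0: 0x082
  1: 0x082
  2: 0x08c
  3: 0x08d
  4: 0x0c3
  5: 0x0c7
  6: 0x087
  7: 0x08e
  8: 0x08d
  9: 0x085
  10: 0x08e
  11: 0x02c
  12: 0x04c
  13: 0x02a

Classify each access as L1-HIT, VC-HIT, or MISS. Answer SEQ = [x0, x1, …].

#0 0x82→b8/s0 MISS; vc=[]
#1 0x82→b8/s0 L1-HIT; vc=[]
#2 0x8c→b8/s0 L1-HIT; vc=[]
#3 0x8d→b8/s0 L1-HIT; vc=[]
#4 0xc3→b12/s0 MISS; vc=[8]
#5 0xc7→b12/s0 L1-HIT; vc=[8]
#6 0x87→b8/s0 VC-HIT; vc=[12]
#7 0x8e→b8/s0 L1-HIT; vc=[12]
#8 0x8d→b8/s0 L1-HIT; vc=[12]
#9 0x85→b8/s0 L1-HIT; vc=[12]
#10 0x8e→b8/s0 L1-HIT; vc=[12]
#11 0x2c→b2/s0 MISS; vc=[12,8]
#12 0x4c→b4/s0 MISS; vc=[12,8,2]
#13 0x2a→b2/s0 VC-HIT; vc=[12,8,4]

SEQ = [MISS, L1-HIT, L1-HIT, L1-HIT, MISS, L1-HIT, VC-HIT, L1-HIT, L1-HIT, L1-HIT, L1-HIT, MISS, MISS, VC-HIT]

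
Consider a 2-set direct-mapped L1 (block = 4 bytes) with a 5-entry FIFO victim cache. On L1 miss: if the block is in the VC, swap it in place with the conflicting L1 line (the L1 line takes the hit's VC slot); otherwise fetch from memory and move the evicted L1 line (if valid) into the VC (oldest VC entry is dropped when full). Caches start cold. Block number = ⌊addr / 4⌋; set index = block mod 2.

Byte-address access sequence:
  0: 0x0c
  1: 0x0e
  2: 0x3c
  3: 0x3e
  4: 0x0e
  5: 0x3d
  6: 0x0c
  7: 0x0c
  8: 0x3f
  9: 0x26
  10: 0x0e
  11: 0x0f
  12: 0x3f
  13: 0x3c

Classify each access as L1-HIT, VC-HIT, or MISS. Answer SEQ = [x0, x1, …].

SEQ = [MISS, L1-HIT, MISS, L1-HIT, VC-HIT, VC-HIT, VC-HIT, L1-HIT, VC-HIT, MISS, VC-HIT, L1-HIT, VC-HIT, L1-HIT]

  [0] addr=0xc blk=3 s=1: MISS | VC []
  [1] addr=0xe blk=3 s=1: L1-HIT | VC []
  [2] addr=0x3c blk=15 s=1: MISS | VC [3]
  [3] addr=0x3e blk=15 s=1: L1-HIT | VC [3]
  [4] addr=0xe blk=3 s=1: VC-HIT | VC [15]
  [5] addr=0x3d blk=15 s=1: VC-HIT | VC [3]
  [6] addr=0xc blk=3 s=1: VC-HIT | VC [15]
  [7] addr=0xc blk=3 s=1: L1-HIT | VC [15]
  [8] addr=0x3f blk=15 s=1: VC-HIT | VC [3]
  [9] addr=0x26 blk=9 s=1: MISS | VC [3, 15]
  [10] addr=0xe blk=3 s=1: VC-HIT | VC [9, 15]
  [11] addr=0xf blk=3 s=1: L1-HIT | VC [9, 15]
  [12] addr=0x3f blk=15 s=1: VC-HIT | VC [9, 3]
  [13] addr=0x3c blk=15 s=1: L1-HIT | VC [9, 3]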